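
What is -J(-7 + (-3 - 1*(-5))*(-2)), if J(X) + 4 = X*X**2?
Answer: 1335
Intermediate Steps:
J(X) = -4 + X**3 (J(X) = -4 + X*X**2 = -4 + X**3)
-J(-7 + (-3 - 1*(-5))*(-2)) = -(-4 + (-7 + (-3 - 1*(-5))*(-2))**3) = -(-4 + (-7 + (-3 + 5)*(-2))**3) = -(-4 + (-7 + 2*(-2))**3) = -(-4 + (-7 - 4)**3) = -(-4 + (-11)**3) = -(-4 - 1331) = -1*(-1335) = 1335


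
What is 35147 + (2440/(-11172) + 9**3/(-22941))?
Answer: 250222259356/7119357 ≈ 35147.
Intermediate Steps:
35147 + (2440/(-11172) + 9**3/(-22941)) = 35147 + (2440*(-1/11172) + 729*(-1/22941)) = 35147 + (-610/2793 - 81/2549) = 35147 - 1781123/7119357 = 250222259356/7119357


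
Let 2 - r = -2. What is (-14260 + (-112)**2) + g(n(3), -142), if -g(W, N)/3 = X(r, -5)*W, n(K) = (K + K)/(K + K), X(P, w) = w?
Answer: -1701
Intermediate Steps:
r = 4 (r = 2 - 1*(-2) = 2 + 2 = 4)
n(K) = 1 (n(K) = (2*K)/((2*K)) = (2*K)*(1/(2*K)) = 1)
g(W, N) = 15*W (g(W, N) = -(-15)*W = 15*W)
(-14260 + (-112)**2) + g(n(3), -142) = (-14260 + (-112)**2) + 15*1 = (-14260 + 12544) + 15 = -1716 + 15 = -1701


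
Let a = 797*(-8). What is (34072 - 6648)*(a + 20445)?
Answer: 385828256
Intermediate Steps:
a = -6376
(34072 - 6648)*(a + 20445) = (34072 - 6648)*(-6376 + 20445) = 27424*14069 = 385828256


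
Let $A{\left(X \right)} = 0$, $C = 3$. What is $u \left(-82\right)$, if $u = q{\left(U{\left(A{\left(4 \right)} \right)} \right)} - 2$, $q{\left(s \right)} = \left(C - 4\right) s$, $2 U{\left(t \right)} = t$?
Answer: $164$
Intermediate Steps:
$U{\left(t \right)} = \frac{t}{2}$
$q{\left(s \right)} = - s$ ($q{\left(s \right)} = \left(3 - 4\right) s = - s$)
$u = -2$ ($u = - \frac{0}{2} - 2 = \left(-1\right) 0 - 2 = 0 - 2 = -2$)
$u \left(-82\right) = \left(-2\right) \left(-82\right) = 164$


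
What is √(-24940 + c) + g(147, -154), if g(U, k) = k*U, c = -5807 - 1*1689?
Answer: -22638 + 6*I*√901 ≈ -22638.0 + 180.1*I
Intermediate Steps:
c = -7496 (c = -5807 - 1689 = -7496)
g(U, k) = U*k
√(-24940 + c) + g(147, -154) = √(-24940 - 7496) + 147*(-154) = √(-32436) - 22638 = 6*I*√901 - 22638 = -22638 + 6*I*√901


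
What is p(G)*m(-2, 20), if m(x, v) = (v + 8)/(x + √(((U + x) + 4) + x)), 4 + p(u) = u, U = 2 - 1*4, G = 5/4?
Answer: 77/3 + 77*I*√2/6 ≈ 25.667 + 18.149*I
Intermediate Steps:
G = 5/4 (G = 5*(¼) = 5/4 ≈ 1.2500)
U = -2 (U = 2 - 4 = -2)
p(u) = -4 + u
m(x, v) = (8 + v)/(x + √(2 + 2*x)) (m(x, v) = (v + 8)/(x + √(((-2 + x) + 4) + x)) = (8 + v)/(x + √((2 + x) + x)) = (8 + v)/(x + √(2 + 2*x)))
p(G)*m(-2, 20) = (-4 + 5/4)*((8 + 20)/(-2 + √2*√(1 - 2))) = -11*28/(4*(-2 + √2*√(-1))) = -11*28/(4*(-2 + √2*I)) = -11*28/(4*(-2 + I*√2)) = -77/(-2 + I*√2)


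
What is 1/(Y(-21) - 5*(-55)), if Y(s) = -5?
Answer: 1/270 ≈ 0.0037037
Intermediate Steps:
1/(Y(-21) - 5*(-55)) = 1/(-5 - 5*(-55)) = 1/(-5 + 275) = 1/270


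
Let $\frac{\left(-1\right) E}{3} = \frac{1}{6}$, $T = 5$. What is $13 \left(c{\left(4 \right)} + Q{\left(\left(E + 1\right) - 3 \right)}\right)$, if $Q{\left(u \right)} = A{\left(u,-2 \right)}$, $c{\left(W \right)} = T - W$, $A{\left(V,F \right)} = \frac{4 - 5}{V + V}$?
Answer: $\frac{78}{5} \approx 15.6$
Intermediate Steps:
$A{\left(V,F \right)} = - \frac{1}{2 V}$
$c{\left(W \right)} = 5 - W$
$E = - \frac{1}{2}$ ($E = - \frac{3}{6} = \left(-3\right) \frac{1}{6} = - \frac{1}{2} \approx -0.5$)
$Q{\left(u \right)} = - \frac{1}{2 u}$
$13 \left(c{\left(4 \right)} + Q{\left(\left(E + 1\right) - 3 \right)}\right) = 13 \left(\left(5 - 4\right) - \frac{1}{2 \left(\left(- \frac{1}{2} + 1\right) - 3\right)}\right) = 13 \left(\left(5 - 4\right) - \frac{1}{2 \left(\frac{1}{2} - 3\right)}\right) = 13 \left(1 - \frac{1}{2 \left(- \frac{5}{2}\right)}\right) = 13 \left(1 - - \frac{1}{5}\right) = 13 \left(1 + \frac{1}{5}\right) = 13 \cdot \frac{6}{5} = \frac{78}{5}$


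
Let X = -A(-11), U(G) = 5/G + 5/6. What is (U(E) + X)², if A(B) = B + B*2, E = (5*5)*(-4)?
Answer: 4108729/3600 ≈ 1141.3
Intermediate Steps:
E = -100 (E = 25*(-4) = -100)
A(B) = 3*B (A(B) = B + 2*B = 3*B)
U(G) = ⅚ + 5/G (U(G) = 5/G + 5*(⅙) = 5/G + ⅚ = ⅚ + 5/G)
X = 33 (X = -3*(-11) = -1*(-33) = 33)
(U(E) + X)² = ((⅚ + 5/(-100)) + 33)² = ((⅚ + 5*(-1/100)) + 33)² = ((⅚ - 1/20) + 33)² = (47/60 + 33)² = (2027/60)² = 4108729/3600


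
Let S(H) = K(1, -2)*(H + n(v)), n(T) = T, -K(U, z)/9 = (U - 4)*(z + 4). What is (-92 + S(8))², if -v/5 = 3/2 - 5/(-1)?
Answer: 2002225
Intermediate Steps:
K(U, z) = -9*(-4 + U)*(4 + z) (K(U, z) = -9*(U - 4)*(z + 4) = -9*(-4 + U)*(4 + z))
v = -65/2 (v = -5*(3/2 - 5/(-1)) = -5*(3*(½) - 5*(-1)) = -5*(3/2 + 5) = -5*13/2 = -65/2 ≈ -32.500)
S(H) = -1755 + 54*H (S(H) = (144 - 36*1 + 36*(-2) - 9*1*(-2))*(H - 65/2) = (144 - 36 - 72 + 18)*(-65/2 + H) = 54*(-65/2 + H) = -1755 + 54*H)
(-92 + S(8))² = (-92 + (-1755 + 54*8))² = (-92 + (-1755 + 432))² = (-92 - 1323)² = (-1415)² = 2002225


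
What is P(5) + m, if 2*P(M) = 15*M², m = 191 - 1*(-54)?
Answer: 865/2 ≈ 432.50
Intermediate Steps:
m = 245 (m = 191 + 54 = 245)
P(M) = 15*M²/2 (P(M) = (15*M²)/2 = 15*M²/2)
P(5) + m = (15/2)*5² + 245 = (15/2)*25 + 245 = 375/2 + 245 = 865/2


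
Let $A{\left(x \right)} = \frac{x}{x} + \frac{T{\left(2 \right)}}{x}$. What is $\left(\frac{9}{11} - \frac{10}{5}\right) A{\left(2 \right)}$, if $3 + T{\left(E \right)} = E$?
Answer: $- \frac{13}{22} \approx -0.59091$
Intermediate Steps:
$T{\left(E \right)} = -3 + E$
$A{\left(x \right)} = 1 - \frac{1}{x}$ ($A{\left(x \right)} = \frac{x}{x} + \frac{-3 + 2}{x} = 1 - \frac{1}{x}$)
$\left(\frac{9}{11} - \frac{10}{5}\right) A{\left(2 \right)} = \left(\frac{9}{11} - \frac{10}{5}\right) \frac{-1 + 2}{2} = \left(9 \cdot \frac{1}{11} - 2\right) \frac{1}{2} \cdot 1 = \left(\frac{9}{11} - 2\right) \frac{1}{2} = \left(- \frac{13}{11}\right) \frac{1}{2} = - \frac{13}{22}$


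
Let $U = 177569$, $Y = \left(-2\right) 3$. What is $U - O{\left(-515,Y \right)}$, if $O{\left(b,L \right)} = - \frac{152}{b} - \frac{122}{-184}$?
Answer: $\frac{8413173821}{47380} \approx 1.7757 \cdot 10^{5}$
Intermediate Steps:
$Y = -6$
$O{\left(b,L \right)} = \frac{61}{92} - \frac{152}{b}$ ($O{\left(b,L \right)} = - \frac{152}{b} - - \frac{61}{92} = - \frac{152}{b} + \frac{61}{92} = \frac{61}{92} - \frac{152}{b}$)
$U - O{\left(-515,Y \right)} = 177569 - \left(\frac{61}{92} - \frac{152}{-515}\right) = 177569 - \left(\frac{61}{92} - - \frac{152}{515}\right) = 177569 - \left(\frac{61}{92} + \frac{152}{515}\right) = 177569 - \frac{45399}{47380} = \frac{8413173821}{47380}$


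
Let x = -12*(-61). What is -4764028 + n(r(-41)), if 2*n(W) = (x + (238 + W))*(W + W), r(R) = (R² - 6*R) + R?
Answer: 622388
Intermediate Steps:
r(R) = R² - 5*R
x = 732
n(W) = W*(970 + W) (n(W) = ((732 + (238 + W))*(W + W))/2 = ((970 + W)*(2*W))/2 = (2*W*(970 + W))/2 = W*(970 + W))
-4764028 + n(r(-41)) = -4764028 + (-41*(-5 - 41))*(970 - 41*(-5 - 41)) = -4764028 + (-41*(-46))*(970 - 41*(-46)) = -4764028 + 1886*(970 + 1886) = -4764028 + 1886*2856 = -4764028 + 5386416 = 622388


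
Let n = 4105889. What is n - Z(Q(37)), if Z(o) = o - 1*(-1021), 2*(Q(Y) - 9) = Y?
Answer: 8209681/2 ≈ 4.1048e+6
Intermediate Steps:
Q(Y) = 9 + Y/2
Z(o) = 1021 + o (Z(o) = o + 1021 = 1021 + o)
n - Z(Q(37)) = 4105889 - (1021 + (9 + (1/2)*37)) = 4105889 - (1021 + (9 + 37/2)) = 4105889 - (1021 + 55/2) = 4105889 - 1*2097/2 = 4105889 - 2097/2 = 8209681/2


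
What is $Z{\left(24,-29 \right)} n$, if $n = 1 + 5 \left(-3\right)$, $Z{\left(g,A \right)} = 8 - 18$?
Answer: $140$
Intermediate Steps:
$Z{\left(g,A \right)} = -10$ ($Z{\left(g,A \right)} = 8 - 18 = -10$)
$n = -14$ ($n = 1 - 15 = -14$)
$Z{\left(24,-29 \right)} n = \left(-10\right) \left(-14\right) = 140$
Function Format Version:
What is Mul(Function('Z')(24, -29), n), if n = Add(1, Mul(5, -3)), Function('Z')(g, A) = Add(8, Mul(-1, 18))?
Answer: 140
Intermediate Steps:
Function('Z')(g, A) = -10 (Function('Z')(g, A) = Add(8, -18) = -10)
n = -14 (n = Add(1, -15) = -14)
Mul(Function('Z')(24, -29), n) = Mul(-10, -14) = 140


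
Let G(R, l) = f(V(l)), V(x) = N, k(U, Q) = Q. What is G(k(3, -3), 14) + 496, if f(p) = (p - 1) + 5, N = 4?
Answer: 504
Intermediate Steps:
V(x) = 4
f(p) = 4 + p (f(p) = (-1 + p) + 5 = 4 + p)
G(R, l) = 8 (G(R, l) = 4 + 4 = 8)
G(k(3, -3), 14) + 496 = 8 + 496 = 504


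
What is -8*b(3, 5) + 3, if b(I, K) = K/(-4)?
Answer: 13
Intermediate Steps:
b(I, K) = -K/4 (b(I, K) = K*(-¼) = -K/4)
-8*b(3, 5) + 3 = -(-2)*5 + 3 = -8*(-5/4) + 3 = 10 + 3 = 13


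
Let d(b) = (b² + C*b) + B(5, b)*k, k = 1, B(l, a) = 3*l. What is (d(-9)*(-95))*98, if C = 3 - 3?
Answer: -893760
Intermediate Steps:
C = 0
d(b) = 15 + b² (d(b) = (b² + 0*b) + (3*5)*1 = (b² + 0) + 15*1 = b² + 15 = 15 + b²)
(d(-9)*(-95))*98 = ((15 + (-9)²)*(-95))*98 = ((15 + 81)*(-95))*98 = (96*(-95))*98 = -9120*98 = -893760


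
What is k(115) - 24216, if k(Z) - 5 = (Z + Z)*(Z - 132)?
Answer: -28121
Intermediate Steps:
k(Z) = 5 + 2*Z*(-132 + Z) (k(Z) = 5 + (Z + Z)*(Z - 132) = 5 + (2*Z)*(-132 + Z) = 5 + 2*Z*(-132 + Z))
k(115) - 24216 = (5 - 264*115 + 2*115²) - 24216 = (5 - 30360 + 2*13225) - 24216 = (5 - 30360 + 26450) - 24216 = -3905 - 24216 = -28121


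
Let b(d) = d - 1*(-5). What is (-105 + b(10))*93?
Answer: -8370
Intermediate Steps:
b(d) = 5 + d (b(d) = d + 5 = 5 + d)
(-105 + b(10))*93 = (-105 + (5 + 10))*93 = (-105 + 15)*93 = -90*93 = -8370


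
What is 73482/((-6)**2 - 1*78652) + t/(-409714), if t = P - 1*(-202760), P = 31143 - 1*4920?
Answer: -12027082919/8052518956 ≈ -1.4936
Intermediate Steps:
P = 26223 (P = 31143 - 4920 = 26223)
t = 228983 (t = 26223 - 1*(-202760) = 26223 + 202760 = 228983)
73482/((-6)**2 - 1*78652) + t/(-409714) = 73482/((-6)**2 - 1*78652) + 228983/(-409714) = 73482/(36 - 78652) + 228983*(-1/409714) = 73482/(-78616) - 228983/409714 = 73482*(-1/78616) - 228983/409714 = -36741/39308 - 228983/409714 = -12027082919/8052518956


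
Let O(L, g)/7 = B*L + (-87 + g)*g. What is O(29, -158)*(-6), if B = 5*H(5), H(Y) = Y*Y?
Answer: -1778070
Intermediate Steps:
H(Y) = Y²
B = 125 (B = 5*5² = 5*25 = 125)
O(L, g) = 875*L + 7*g*(-87 + g) (O(L, g) = 7*(125*L + (-87 + g)*g) = 7*(125*L + g*(-87 + g)) = 875*L + 7*g*(-87 + g))
O(29, -158)*(-6) = (-609*(-158) + 7*(-158)² + 875*29)*(-6) = (96222 + 7*24964 + 25375)*(-6) = (96222 + 174748 + 25375)*(-6) = 296345*(-6) = -1778070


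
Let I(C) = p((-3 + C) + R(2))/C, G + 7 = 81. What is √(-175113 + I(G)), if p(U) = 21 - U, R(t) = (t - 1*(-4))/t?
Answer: I*√958922710/74 ≈ 418.47*I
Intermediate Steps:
G = 74 (G = -7 + 81 = 74)
R(t) = (4 + t)/t (R(t) = (t + 4)/t = (4 + t)/t)
I(C) = (21 - C)/C (I(C) = (21 - ((-3 + C) + (4 + 2)/2))/C = (21 - ((-3 + C) + (½)*6))/C = (21 - ((-3 + C) + 3))/C = (21 - C)/C)
√(-175113 + I(G)) = √(-175113 + (21 - 1*74)/74) = √(-175113 + (21 - 74)/74) = √(-175113 + (1/74)*(-53)) = √(-175113 - 53/74) = √(-12958415/74) = I*√958922710/74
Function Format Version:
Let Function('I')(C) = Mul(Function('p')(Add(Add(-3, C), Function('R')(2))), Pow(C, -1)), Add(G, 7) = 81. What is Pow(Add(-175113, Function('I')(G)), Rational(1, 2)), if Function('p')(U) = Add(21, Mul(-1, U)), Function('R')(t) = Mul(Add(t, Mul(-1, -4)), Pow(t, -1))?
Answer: Mul(Rational(1, 74), I, Pow(958922710, Rational(1, 2))) ≈ Mul(418.47, I)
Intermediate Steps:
G = 74 (G = Add(-7, 81) = 74)
Function('R')(t) = Mul(Pow(t, -1), Add(4, t)) (Function('R')(t) = Mul(Add(t, 4), Pow(t, -1)) = Mul(Add(4, t), Pow(t, -1)) = Mul(Pow(t, -1), Add(4, t)))
Function('I')(C) = Mul(Pow(C, -1), Add(21, Mul(-1, C))) (Function('I')(C) = Mul(Add(21, Mul(-1, Add(Add(-3, C), Mul(Pow(2, -1), Add(4, 2))))), Pow(C, -1)) = Mul(Add(21, Mul(-1, Add(Add(-3, C), Mul(Rational(1, 2), 6)))), Pow(C, -1)) = Mul(Add(21, Mul(-1, Add(Add(-3, C), 3))), Pow(C, -1)) = Mul(Add(21, Mul(-1, C)), Pow(C, -1)) = Mul(Pow(C, -1), Add(21, Mul(-1, C))))
Pow(Add(-175113, Function('I')(G)), Rational(1, 2)) = Pow(Add(-175113, Mul(Pow(74, -1), Add(21, Mul(-1, 74)))), Rational(1, 2)) = Pow(Add(-175113, Mul(Rational(1, 74), Add(21, -74))), Rational(1, 2)) = Pow(Add(-175113, Mul(Rational(1, 74), -53)), Rational(1, 2)) = Pow(Add(-175113, Rational(-53, 74)), Rational(1, 2)) = Pow(Rational(-12958415, 74), Rational(1, 2)) = Mul(Rational(1, 74), I, Pow(958922710, Rational(1, 2)))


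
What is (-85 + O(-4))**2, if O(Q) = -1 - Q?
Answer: 6724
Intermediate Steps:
(-85 + O(-4))**2 = (-85 + (-1 - 1*(-4)))**2 = (-85 + (-1 + 4))**2 = (-85 + 3)**2 = (-82)**2 = 6724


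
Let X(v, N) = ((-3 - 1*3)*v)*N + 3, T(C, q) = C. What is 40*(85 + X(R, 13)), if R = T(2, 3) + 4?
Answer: -15200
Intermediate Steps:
R = 6 (R = 2 + 4 = 6)
X(v, N) = 3 - 6*N*v (X(v, N) = ((-3 - 3)*v)*N + 3 = (-6*v)*N + 3 = -6*N*v + 3 = 3 - 6*N*v)
40*(85 + X(R, 13)) = 40*(85 + (3 - 6*13*6)) = 40*(85 + (3 - 468)) = 40*(85 - 465) = 40*(-380) = -15200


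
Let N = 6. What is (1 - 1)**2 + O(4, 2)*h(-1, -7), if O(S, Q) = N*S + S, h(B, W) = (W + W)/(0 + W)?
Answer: 56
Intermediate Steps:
h(B, W) = 2 (h(B, W) = (2*W)/W = 2)
O(S, Q) = 7*S (O(S, Q) = 6*S + S = 7*S)
(1 - 1)**2 + O(4, 2)*h(-1, -7) = (1 - 1)**2 + (7*4)*2 = 0**2 + 28*2 = 0 + 56 = 56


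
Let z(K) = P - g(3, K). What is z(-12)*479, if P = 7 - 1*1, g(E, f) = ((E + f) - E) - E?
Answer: 10059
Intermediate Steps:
g(E, f) = f - E
P = 6 (P = 7 - 1 = 6)
z(K) = 9 - K (z(K) = 6 - (K - 1*3) = 6 - (K - 3) = 6 - (-3 + K) = 6 + (3 - K) = 9 - K)
z(-12)*479 = (9 - 1*(-12))*479 = (9 + 12)*479 = 21*479 = 10059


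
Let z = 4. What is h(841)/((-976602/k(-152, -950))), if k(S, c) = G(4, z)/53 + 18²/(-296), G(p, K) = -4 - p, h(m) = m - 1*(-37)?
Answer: 2144515/1915116522 ≈ 0.0011198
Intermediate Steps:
h(m) = 37 + m (h(m) = m + 37 = 37 + m)
k(S, c) = -4885/3922 (k(S, c) = (-4 - 1*4)/53 + 18²/(-296) = (-4 - 4)*(1/53) + 324*(-1/296) = -8*1/53 - 81/74 = -8/53 - 81/74 = -4885/3922)
h(841)/((-976602/k(-152, -950))) = (37 + 841)/((-976602/(-4885/3922))) = 878/((-976602*(-3922/4885))) = 878/(3830233044/4885) = 878*(4885/3830233044) = 2144515/1915116522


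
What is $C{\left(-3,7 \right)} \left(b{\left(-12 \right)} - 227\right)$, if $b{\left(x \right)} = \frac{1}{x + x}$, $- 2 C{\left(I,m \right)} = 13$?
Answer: $\frac{70837}{48} \approx 1475.8$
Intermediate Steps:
$C{\left(I,m \right)} = - \frac{13}{2}$ ($C{\left(I,m \right)} = \left(- \frac{1}{2}\right) 13 = - \frac{13}{2}$)
$b{\left(x \right)} = \frac{1}{2 x}$
$C{\left(-3,7 \right)} \left(b{\left(-12 \right)} - 227\right) = - \frac{13 \left(\frac{1}{2 \left(-12\right)} - 227\right)}{2} = - \frac{13 \left(\frac{1}{2} \left(- \frac{1}{12}\right) - 227\right)}{2} = - \frac{13 \left(- \frac{1}{24} - 227\right)}{2} = \left(- \frac{13}{2}\right) \left(- \frac{5449}{24}\right) = \frac{70837}{48}$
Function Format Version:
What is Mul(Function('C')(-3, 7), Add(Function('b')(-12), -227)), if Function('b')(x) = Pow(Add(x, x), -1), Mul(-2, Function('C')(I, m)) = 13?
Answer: Rational(70837, 48) ≈ 1475.8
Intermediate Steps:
Function('C')(I, m) = Rational(-13, 2) (Function('C')(I, m) = Mul(Rational(-1, 2), 13) = Rational(-13, 2))
Function('b')(x) = Mul(Rational(1, 2), Pow(x, -1)) (Function('b')(x) = Pow(Mul(2, x), -1) = Mul(Rational(1, 2), Pow(x, -1)))
Mul(Function('C')(-3, 7), Add(Function('b')(-12), -227)) = Mul(Rational(-13, 2), Add(Mul(Rational(1, 2), Pow(-12, -1)), -227)) = Mul(Rational(-13, 2), Add(Mul(Rational(1, 2), Rational(-1, 12)), -227)) = Mul(Rational(-13, 2), Add(Rational(-1, 24), -227)) = Mul(Rational(-13, 2), Rational(-5449, 24)) = Rational(70837, 48)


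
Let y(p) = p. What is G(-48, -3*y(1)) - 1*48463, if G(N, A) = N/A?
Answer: -48447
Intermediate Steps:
G(-48, -3*y(1)) - 1*48463 = -48/((-3*1)) - 1*48463 = -48/(-3) - 48463 = -48*(-⅓) - 48463 = 16 - 48463 = -48447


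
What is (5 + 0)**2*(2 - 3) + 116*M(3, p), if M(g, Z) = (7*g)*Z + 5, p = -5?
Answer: -11625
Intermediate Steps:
M(g, Z) = 5 + 7*Z*g (M(g, Z) = 7*Z*g + 5 = 5 + 7*Z*g)
(5 + 0)**2*(2 - 3) + 116*M(3, p) = (5 + 0)**2*(2 - 3) + 116*(5 + 7*(-5)*3) = 5**2*(-1) + 116*(5 - 105) = 25*(-1) + 116*(-100) = -25 - 11600 = -11625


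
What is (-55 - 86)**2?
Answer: 19881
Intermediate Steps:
(-55 - 86)**2 = (-141)**2 = 19881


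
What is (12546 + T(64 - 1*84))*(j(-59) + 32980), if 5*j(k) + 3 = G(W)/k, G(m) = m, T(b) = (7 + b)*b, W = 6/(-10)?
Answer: 622942978108/1475 ≈ 4.2233e+8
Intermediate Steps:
W = -⅗ (W = 6*(-⅒) = -⅗ ≈ -0.60000)
T(b) = b*(7 + b)
j(k) = -⅗ - 3/(25*k) (j(k) = -⅗ + (-3/(5*k))/5 = -⅗ - 3/(25*k))
(12546 + T(64 - 1*84))*(j(-59) + 32980) = (12546 + (64 - 1*84)*(7 + (64 - 1*84)))*((3/25)*(-1 - 5*(-59))/(-59) + 32980) = (12546 + (64 - 84)*(7 + (64 - 84)))*((3/25)*(-1/59)*(-1 + 295) + 32980) = (12546 - 20*(7 - 20))*((3/25)*(-1/59)*294 + 32980) = (12546 - 20*(-13))*(-882/1475 + 32980) = (12546 + 260)*(48644618/1475) = 12806*(48644618/1475) = 622942978108/1475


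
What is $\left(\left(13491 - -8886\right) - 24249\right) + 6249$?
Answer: $4377$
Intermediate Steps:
$\left(\left(13491 - -8886\right) - 24249\right) + 6249 = \left(\left(13491 + 8886\right) - 24249\right) + 6249 = \left(22377 - 24249\right) + 6249 = -1872 + 6249 = 4377$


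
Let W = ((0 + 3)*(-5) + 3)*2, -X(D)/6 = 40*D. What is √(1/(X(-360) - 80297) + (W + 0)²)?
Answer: √21454052887/6103 ≈ 24.000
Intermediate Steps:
X(D) = -240*D
W = -24 (W = (3*(-5) + 3)*2 = (-15 + 3)*2 = -12*2 = -24)
√(1/(X(-360) - 80297) + (W + 0)²) = √(1/(-240*(-360) - 80297) + (-24 + 0)²) = √(1/(86400 - 80297) + (-24)²) = √(1/6103 + 576) = √(3515329/6103) = √21454052887/6103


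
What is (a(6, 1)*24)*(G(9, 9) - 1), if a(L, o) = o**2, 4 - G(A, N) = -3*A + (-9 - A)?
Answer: 1152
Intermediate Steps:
G(A, N) = 13 + 4*A (G(A, N) = 4 - (-3*A + (-9 - A)) = 4 - (-9 - 4*A) = 4 + (9 + 4*A) = 13 + 4*A)
(a(6, 1)*24)*(G(9, 9) - 1) = (1**2*24)*((13 + 4*9) - 1) = (1*24)*((13 + 36) - 1) = 24*(49 - 1) = 24*48 = 1152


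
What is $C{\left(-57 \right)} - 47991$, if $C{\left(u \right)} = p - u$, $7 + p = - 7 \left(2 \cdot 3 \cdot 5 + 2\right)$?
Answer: $-48165$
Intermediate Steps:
$p = -231$ ($p = -7 - 7 \left(2 \cdot 3 \cdot 5 + 2\right) = -7 - 7 \left(6 \cdot 5 + 2\right) = -7 - 7 \left(30 + 2\right) = -7 - 224 = -231$)
$C{\left(u \right)} = -231 - u$
$C{\left(-57 \right)} - 47991 = \left(-231 - -57\right) - 47991 = \left(-231 + 57\right) - 47991 = -174 - 47991 = -48165$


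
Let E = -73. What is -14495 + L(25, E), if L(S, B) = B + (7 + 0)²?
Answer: -14519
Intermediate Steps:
L(S, B) = 49 + B (L(S, B) = B + 7² = B + 49 = 49 + B)
-14495 + L(25, E) = -14495 + (49 - 73) = -14495 - 24 = -14519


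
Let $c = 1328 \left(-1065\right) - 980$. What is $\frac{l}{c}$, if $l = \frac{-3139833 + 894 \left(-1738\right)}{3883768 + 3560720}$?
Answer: $\frac{312907}{702412257760} \approx 4.4548 \cdot 10^{-7}$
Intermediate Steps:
$c = -1415300$ ($c = -1414320 - 980 = -1415300$)
$l = - \frac{1564535}{2481496}$ ($l = \frac{-3139833 - 1553772}{7444488} = \left(-4693605\right) \frac{1}{7444488} = - \frac{1564535}{2481496} \approx -0.63048$)
$\frac{l}{c} = - \frac{1564535}{2481496 \left(-1415300\right)} = \left(- \frac{1564535}{2481496}\right) \left(- \frac{1}{1415300}\right) = \frac{312907}{702412257760}$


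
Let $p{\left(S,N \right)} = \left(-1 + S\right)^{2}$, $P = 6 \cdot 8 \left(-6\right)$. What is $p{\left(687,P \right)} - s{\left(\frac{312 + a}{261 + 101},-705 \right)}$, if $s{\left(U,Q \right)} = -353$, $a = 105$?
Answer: $470949$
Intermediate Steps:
$P = -288$ ($P = 48 \left(-6\right) = -288$)
$p{\left(687,P \right)} - s{\left(\frac{312 + a}{261 + 101},-705 \right)} = \left(-1 + 687\right)^{2} - -353 = 686^{2} + 353 = 470596 + 353 = 470949$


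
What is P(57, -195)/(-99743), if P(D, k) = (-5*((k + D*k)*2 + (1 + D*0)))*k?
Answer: 22053525/99743 ≈ 221.10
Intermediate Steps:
P(D, k) = k*(-5 - 10*k - 10*D*k) (P(D, k) = (-5*((2*k + 2*D*k) + (1 + 0)))*k = (-5*((2*k + 2*D*k) + 1))*k = (-5*(1 + 2*k + 2*D*k))*k = (-5 - 10*k - 10*D*k)*k = k*(-5 - 10*k - 10*D*k))
P(57, -195)/(-99743) = -5*(-195)*(1 + 2*(-195) + 2*57*(-195))/(-99743) = -5*(-195)*(1 - 390 - 22230)*(-1/99743) = -5*(-195)*(-22619)*(-1/99743) = -22053525*(-1/99743) = 22053525/99743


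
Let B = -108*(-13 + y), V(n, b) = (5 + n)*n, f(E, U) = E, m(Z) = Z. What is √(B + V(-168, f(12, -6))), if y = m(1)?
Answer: 2*√7170 ≈ 169.35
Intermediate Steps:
y = 1
V(n, b) = n*(5 + n)
B = 1296 (B = -108*(-13 + 1) = -108*(-12) = 1296)
√(B + V(-168, f(12, -6))) = √(1296 - 168*(5 - 168)) = √(1296 - 168*(-163)) = √(1296 + 27384) = √28680 = 2*√7170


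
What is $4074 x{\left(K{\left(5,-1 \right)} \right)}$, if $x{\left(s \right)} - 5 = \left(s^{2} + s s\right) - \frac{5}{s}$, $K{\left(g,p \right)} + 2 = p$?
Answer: $100492$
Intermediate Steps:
$K{\left(g,p \right)} = -2 + p$
$x{\left(s \right)} = 5 - \frac{5}{s} + 2 s^{2}$ ($x{\left(s \right)} = 5 - \left(- s^{2} + \frac{5}{s} - s s\right) = 5 + \left(\left(s^{2} + s^{2}\right) - \frac{5}{s}\right) = 5 + \left(2 s^{2} - \frac{5}{s}\right) = 5 + \left(- \frac{5}{s} + 2 s^{2}\right) = 5 - \frac{5}{s} + 2 s^{2}$)
$4074 x{\left(K{\left(5,-1 \right)} \right)} = 4074 \left(5 - \frac{5}{-2 - 1} + 2 \left(-2 - 1\right)^{2}\right) = 4074 \left(5 - \frac{5}{-3} + 2 \left(-3\right)^{2}\right) = 4074 \left(5 - - \frac{5}{3} + 2 \cdot 9\right) = 4074 \left(5 + \frac{5}{3} + 18\right) = 4074 \cdot \frac{74}{3} = 100492$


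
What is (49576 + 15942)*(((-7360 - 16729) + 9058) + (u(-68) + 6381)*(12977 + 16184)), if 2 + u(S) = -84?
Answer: 12026055854352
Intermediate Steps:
u(S) = -86 (u(S) = -2 - 84 = -86)
(49576 + 15942)*(((-7360 - 16729) + 9058) + (u(-68) + 6381)*(12977 + 16184)) = (49576 + 15942)*(((-7360 - 16729) + 9058) + (-86 + 6381)*(12977 + 16184)) = 65518*((-24089 + 9058) + 6295*29161) = 65518*(-15031 + 183568495) = 65518*183553464 = 12026055854352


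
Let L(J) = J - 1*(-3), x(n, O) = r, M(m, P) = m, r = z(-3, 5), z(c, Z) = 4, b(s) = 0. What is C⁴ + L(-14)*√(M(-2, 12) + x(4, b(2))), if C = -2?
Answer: 16 - 11*√2 ≈ 0.44365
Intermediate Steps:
r = 4
x(n, O) = 4
L(J) = 3 + J (L(J) = J + 3 = 3 + J)
C⁴ + L(-14)*√(M(-2, 12) + x(4, b(2))) = (-2)⁴ + (3 - 14)*√(-2 + 4) = 16 - 11*√2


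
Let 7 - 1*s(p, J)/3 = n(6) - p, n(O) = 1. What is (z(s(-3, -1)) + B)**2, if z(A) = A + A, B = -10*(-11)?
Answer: 16384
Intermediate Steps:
B = 110
s(p, J) = 18 + 3*p (s(p, J) = 21 - 3*(1 - p) = 21 + (-3 + 3*p) = 18 + 3*p)
z(A) = 2*A
(z(s(-3, -1)) + B)**2 = (2*(18 + 3*(-3)) + 110)**2 = (2*(18 - 9) + 110)**2 = (2*9 + 110)**2 = (18 + 110)**2 = 128**2 = 16384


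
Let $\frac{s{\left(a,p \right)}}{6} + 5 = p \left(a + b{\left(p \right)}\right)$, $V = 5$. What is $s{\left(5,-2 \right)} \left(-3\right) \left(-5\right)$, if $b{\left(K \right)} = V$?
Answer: $-2250$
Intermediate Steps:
$b{\left(K \right)} = 5$
$s{\left(a,p \right)} = -30 + 6 p \left(5 + a\right)$ ($s{\left(a,p \right)} = -30 + 6 p \left(a + 5\right) = -30 + 6 p \left(5 + a\right)$)
$s{\left(5,-2 \right)} \left(-3\right) \left(-5\right) = \left(-30 + 30 \left(-2\right) + 6 \cdot 5 \left(-2\right)\right) \left(-3\right) \left(-5\right) = \left(-30 - 60 - 60\right) \left(-3\right) \left(-5\right) = \left(-150\right) \left(-3\right) \left(-5\right) = 450 \left(-5\right) = -2250$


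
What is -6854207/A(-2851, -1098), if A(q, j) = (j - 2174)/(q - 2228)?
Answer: -34812517353/3272 ≈ -1.0640e+7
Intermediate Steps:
A(q, j) = (-2174 + j)/(-2228 + q)
-6854207/A(-2851, -1098) = -6854207*(-2228 - 2851)/(-2174 - 1098) = -6854207/(-3272/(-5079)) = -6854207/((-1/5079*(-3272))) = -6854207/3272/5079 = -6854207*5079/3272 = -34812517353/3272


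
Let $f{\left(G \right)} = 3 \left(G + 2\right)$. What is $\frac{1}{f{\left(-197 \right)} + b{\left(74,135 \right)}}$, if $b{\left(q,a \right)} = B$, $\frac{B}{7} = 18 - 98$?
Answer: $- \frac{1}{1145} \approx -0.00087336$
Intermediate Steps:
$B = -560$ ($B = 7 \left(18 - 98\right) = 7 \left(-80\right) = -560$)
$b{\left(q,a \right)} = -560$
$f{\left(G \right)} = 6 + 3 G$ ($f{\left(G \right)} = 3 \left(2 + G\right) = 6 + 3 G$)
$\frac{1}{f{\left(-197 \right)} + b{\left(74,135 \right)}} = \frac{1}{\left(6 + 3 \left(-197\right)\right) - 560} = \frac{1}{\left(6 - 591\right) - 560} = \frac{1}{-585 - 560} = \frac{1}{-1145} = - \frac{1}{1145}$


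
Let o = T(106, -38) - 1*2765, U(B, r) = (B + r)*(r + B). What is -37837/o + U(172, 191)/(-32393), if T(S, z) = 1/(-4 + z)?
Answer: 36174999783/3761831483 ≈ 9.6163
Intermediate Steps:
U(B, r) = (B + r)² (U(B, r) = (B + r)*(B + r) = (B + r)²)
o = -116131/42 (o = 1/(-4 - 38) - 1*2765 = 1/(-42) - 2765 = -1/42 - 2765 = -116131/42 ≈ -2765.0)
-37837/o + U(172, 191)/(-32393) = -37837/(-116131/42) + (172 + 191)²/(-32393) = -37837*(-42/116131) + 363²*(-1/32393) = 1589154/116131 + 131769*(-1/32393) = 1589154/116131 - 131769/32393 = 36174999783/3761831483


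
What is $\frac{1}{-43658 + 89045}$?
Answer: $\frac{1}{45387} \approx 2.2033 \cdot 10^{-5}$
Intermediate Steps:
$\frac{1}{-43658 + 89045} = \frac{1}{45387}$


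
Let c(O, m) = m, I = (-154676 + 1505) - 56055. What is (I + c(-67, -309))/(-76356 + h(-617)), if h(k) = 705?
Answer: 69845/25217 ≈ 2.7698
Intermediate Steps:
I = -209226 (I = -153171 - 56055 = -209226)
(I + c(-67, -309))/(-76356 + h(-617)) = (-209226 - 309)/(-76356 + 705) = -209535/(-75651) = -209535*(-1/75651) = 69845/25217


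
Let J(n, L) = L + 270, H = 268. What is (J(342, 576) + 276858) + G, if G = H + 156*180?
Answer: 306052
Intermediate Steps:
G = 28348 (G = 268 + 156*180 = 268 + 28080 = 28348)
J(n, L) = 270 + L
(J(342, 576) + 276858) + G = ((270 + 576) + 276858) + 28348 = (846 + 276858) + 28348 = 277704 + 28348 = 306052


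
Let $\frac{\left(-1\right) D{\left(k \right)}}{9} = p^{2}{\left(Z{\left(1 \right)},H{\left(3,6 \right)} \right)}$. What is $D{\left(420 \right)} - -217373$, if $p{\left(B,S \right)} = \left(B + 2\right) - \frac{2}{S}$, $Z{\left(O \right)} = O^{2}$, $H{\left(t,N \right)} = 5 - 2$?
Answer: $217324$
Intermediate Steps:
$H{\left(t,N \right)} = 3$ ($H{\left(t,N \right)} = 5 - 2 = 3$)
$p{\left(B,S \right)} = 2 + B - \frac{2}{S}$ ($p{\left(B,S \right)} = \left(2 + B\right) - \frac{2}{S} = 2 + B - \frac{2}{S}$)
$D{\left(k \right)} = -49$ ($D{\left(k \right)} = - 9 \left(2 + 1^{2} - \frac{2}{3}\right)^{2} = - 9 \left(2 + 1 - \frac{2}{3}\right)^{2} = - 9 \left(\frac{7}{3}\right)^{2} = \left(-9\right) \frac{49}{9} = -49$)
$D{\left(420 \right)} - -217373 = -49 - -217373 = -49 + 217373 = 217324$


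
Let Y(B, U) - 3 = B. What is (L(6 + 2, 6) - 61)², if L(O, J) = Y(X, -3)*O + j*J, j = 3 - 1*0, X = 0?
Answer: 361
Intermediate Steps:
Y(B, U) = 3 + B
j = 3 (j = 3 + 0 = 3)
L(O, J) = 3*J + 3*O (L(O, J) = (3 + 0)*O + 3*J = 3*O + 3*J = 3*J + 3*O)
(L(6 + 2, 6) - 61)² = ((3*6 + 3*(6 + 2)) - 61)² = ((18 + 3*8) - 61)² = ((18 + 24) - 61)² = (42 - 61)² = (-19)² = 361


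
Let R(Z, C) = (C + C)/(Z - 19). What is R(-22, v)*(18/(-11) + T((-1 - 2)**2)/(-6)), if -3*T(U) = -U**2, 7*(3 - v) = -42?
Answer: 1215/451 ≈ 2.6940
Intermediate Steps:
v = 9 (v = 3 - 1/7*(-42) = 3 + 6 = 9)
T(U) = U**2/3 (T(U) = -(-1)*U**2/3 = U**2/3)
R(Z, C) = 2*C/(-19 + Z) (R(Z, C) = (2*C)/(-19 + Z) = 2*C/(-19 + Z))
R(-22, v)*(18/(-11) + T((-1 - 2)**2)/(-6)) = (2*9/(-19 - 22))*(18/(-11) + (((-1 - 2)**2)**2/3)/(-6)) = (2*9/(-41))*(18*(-1/11) + (((-3)**2)**2/3)*(-1/6)) = (2*9*(-1/41))*(-18/11 + ((1/3)*9**2)*(-1/6)) = -18*(-18/11 + ((1/3)*81)*(-1/6))/41 = -18*(-18/11 + 27*(-1/6))/41 = -18*(-18/11 - 9/2)/41 = -18/41*(-135/22) = 1215/451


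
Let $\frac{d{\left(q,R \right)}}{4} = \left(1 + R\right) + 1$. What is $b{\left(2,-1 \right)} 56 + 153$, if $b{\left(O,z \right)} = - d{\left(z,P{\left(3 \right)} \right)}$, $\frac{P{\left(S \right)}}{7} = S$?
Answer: $-4999$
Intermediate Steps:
$P{\left(S \right)} = 7 S$
$d{\left(q,R \right)} = 8 + 4 R$ ($d{\left(q,R \right)} = 4 \left(\left(1 + R\right) + 1\right) = 4 \left(2 + R\right) = 8 + 4 R$)
$b{\left(O,z \right)} = -92$ ($b{\left(O,z \right)} = - (8 + 4 \cdot 7 \cdot 3) = - (8 + 4 \cdot 21) = - (8 + 84) = \left(-1\right) 92 = -92$)
$b{\left(2,-1 \right)} 56 + 153 = \left(-92\right) 56 + 153 = -5152 + 153 = -4999$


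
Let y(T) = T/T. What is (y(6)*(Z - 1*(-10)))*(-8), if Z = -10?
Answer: 0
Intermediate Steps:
y(T) = 1
(y(6)*(Z - 1*(-10)))*(-8) = (1*(-10 - 1*(-10)))*(-8) = (1*(-10 + 10))*(-8) = (1*0)*(-8) = 0*(-8) = 0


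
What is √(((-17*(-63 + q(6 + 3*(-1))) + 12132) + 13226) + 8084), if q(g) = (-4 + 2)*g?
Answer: √34615 ≈ 186.05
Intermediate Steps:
q(g) = -2*g
√(((-17*(-63 + q(6 + 3*(-1))) + 12132) + 13226) + 8084) = √(((-17*(-63 - 2*(6 + 3*(-1))) + 12132) + 13226) + 8084) = √(((-17*(-63 - 2*(6 - 3)) + 12132) + 13226) + 8084) = √(((-17*(-63 - 2*3) + 12132) + 13226) + 8084) = √(((-17*(-63 - 6) + 12132) + 13226) + 8084) = √(((-17*(-69) + 12132) + 13226) + 8084) = √(((1173 + 12132) + 13226) + 8084) = √((13305 + 13226) + 8084) = √(26531 + 8084) = √34615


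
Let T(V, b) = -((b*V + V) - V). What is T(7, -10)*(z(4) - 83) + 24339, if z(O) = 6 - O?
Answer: 18669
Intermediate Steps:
T(V, b) = -V*b (T(V, b) = -((V*b + V) - V) = -((V + V*b) - V) = -V*b)
T(7, -10)*(z(4) - 83) + 24339 = (-1*7*(-10))*((6 - 1*4) - 83) + 24339 = 70*((6 - 4) - 83) + 24339 = 70*(2 - 83) + 24339 = 70*(-81) + 24339 = -5670 + 24339 = 18669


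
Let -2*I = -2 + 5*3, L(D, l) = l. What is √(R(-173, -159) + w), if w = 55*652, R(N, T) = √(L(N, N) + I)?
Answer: √(143440 + 2*I*√718)/2 ≈ 189.37 + 0.035375*I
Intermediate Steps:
I = -13/2 (I = -(-2 + 5*3)/2 = -(-2 + 15)/2 = -½*13 = -13/2 ≈ -6.5000)
R(N, T) = √(-13/2 + N) (R(N, T) = √(N - 13/2) = √(-13/2 + N))
w = 35860
√(R(-173, -159) + w) = √(√(-26 + 4*(-173))/2 + 35860) = √(√(-26 - 692)/2 + 35860) = √(√(-718)/2 + 35860) = √((I*√718)/2 + 35860) = √(I*√718/2 + 35860) = √(35860 + I*√718/2)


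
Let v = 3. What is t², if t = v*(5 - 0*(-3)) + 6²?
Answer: 2601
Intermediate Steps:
t = 51 (t = 3*(5 - 0*(-3)) + 6² = 3*(5 - 1*0) + 36 = 3*(5 + 0) + 36 = 3*5 + 36 = 15 + 36 = 51)
t² = 51² = 2601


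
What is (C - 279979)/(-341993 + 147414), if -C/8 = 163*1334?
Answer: 2019515/194579 ≈ 10.379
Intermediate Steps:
C = -1739536 (C = -1304*1334 = -8*217442 = -1739536)
(C - 279979)/(-341993 + 147414) = (-1739536 - 279979)/(-341993 + 147414) = -2019515/(-194579) = -2019515*(-1/194579) = 2019515/194579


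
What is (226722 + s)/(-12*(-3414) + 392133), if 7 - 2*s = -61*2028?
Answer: 577159/866202 ≈ 0.66631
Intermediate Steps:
s = 123715/2 (s = 7/2 - (-61)*2028/2 = 7/2 - ½*(-123708) = 7/2 + 61854 = 123715/2 ≈ 61858.)
(226722 + s)/(-12*(-3414) + 392133) = (226722 + 123715/2)/(-12*(-3414) + 392133) = 577159/(2*(40968 + 392133)) = (577159/2)/433101 = (577159/2)*(1/433101) = 577159/866202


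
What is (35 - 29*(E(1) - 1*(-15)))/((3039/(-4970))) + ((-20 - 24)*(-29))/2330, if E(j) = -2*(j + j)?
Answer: 1646313082/3540435 ≈ 465.00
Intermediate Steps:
E(j) = -4*j
(35 - 29*(E(1) - 1*(-15)))/((3039/(-4970))) + ((-20 - 24)*(-29))/2330 = (35 - 29*(-4*1 - 1*(-15)))/((3039/(-4970))) + ((-20 - 24)*(-29))/2330 = (35 - 29*(-4 + 15))/((3039*(-1/4970))) - 44*(-29)*(1/2330) = (35 - 29*11)/(-3039/4970) + 1276*(1/2330) = (35 - 319)*(-4970/3039) + 638/1165 = -284*(-4970/3039) + 638/1165 = 1411480/3039 + 638/1165 = 1646313082/3540435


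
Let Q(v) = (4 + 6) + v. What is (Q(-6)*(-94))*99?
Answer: -37224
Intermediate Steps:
Q(v) = 10 + v
(Q(-6)*(-94))*99 = ((10 - 6)*(-94))*99 = (4*(-94))*99 = -376*99 = -37224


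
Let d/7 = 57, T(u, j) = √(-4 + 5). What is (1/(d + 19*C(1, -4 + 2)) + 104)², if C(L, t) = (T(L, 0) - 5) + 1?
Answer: 1265153761/116964 ≈ 10817.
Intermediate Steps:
T(u, j) = 1 (T(u, j) = √1 = 1)
d = 399 (d = 7*57 = 399)
C(L, t) = -3 (C(L, t) = (1 - 5) + 1 = -4 + 1 = -3)
(1/(d + 19*C(1, -4 + 2)) + 104)² = (1/(399 + 19*(-3)) + 104)² = (1/(399 - 57) + 104)² = (1/342 + 104)² = (35569/342)² = 1265153761/116964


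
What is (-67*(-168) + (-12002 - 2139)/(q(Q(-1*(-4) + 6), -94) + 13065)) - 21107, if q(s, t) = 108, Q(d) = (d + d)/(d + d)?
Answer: -129781364/13173 ≈ -9852.1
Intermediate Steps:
Q(d) = 1 (Q(d) = (2*d)/((2*d)) = (2*d)*(1/(2*d)) = 1)
(-67*(-168) + (-12002 - 2139)/(q(Q(-1*(-4) + 6), -94) + 13065)) - 21107 = (-67*(-168) + (-12002 - 2139)/(108 + 13065)) - 21107 = (11256 - 14141/13173) - 21107 = 148261147/13173 - 21107 = -129781364/13173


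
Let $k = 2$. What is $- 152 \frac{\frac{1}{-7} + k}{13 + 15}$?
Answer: $- \frac{494}{49} \approx -10.082$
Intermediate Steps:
$- 152 \frac{\frac{1}{-7} + k}{13 + 15} = - 152 \frac{\frac{1}{-7} + 2}{13 + 15} = - 152 \frac{- \frac{1}{7} + 2}{28} = - 152 \cdot \frac{13}{7} \cdot \frac{1}{28} = \left(-152\right) \frac{13}{196} = - \frac{494}{49}$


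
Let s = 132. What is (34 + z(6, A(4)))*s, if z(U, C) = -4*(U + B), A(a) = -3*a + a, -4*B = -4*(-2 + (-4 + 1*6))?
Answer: 1320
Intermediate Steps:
B = 0 (B = -(-1)*(-2 + (-4 + 1*6)) = -(-1)*(-2 + (-4 + 6)) = -(-1)*(-2 + 2) = -(-1)*0 = -¼*0 = 0)
A(a) = -2*a
z(U, C) = -4*U (z(U, C) = -4*(U + 0) = -4*U)
(34 + z(6, A(4)))*s = (34 - 4*6)*132 = (34 - 24)*132 = 10*132 = 1320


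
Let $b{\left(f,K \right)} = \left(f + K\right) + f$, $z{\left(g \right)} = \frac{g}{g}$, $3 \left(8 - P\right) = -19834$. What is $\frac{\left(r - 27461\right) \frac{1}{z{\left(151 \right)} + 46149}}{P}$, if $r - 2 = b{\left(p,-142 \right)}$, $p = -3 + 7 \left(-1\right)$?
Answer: $- \frac{82863}{916446700} \approx -9.0418 \cdot 10^{-5}$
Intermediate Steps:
$p = -10$ ($p = -3 - 7 = -10$)
$P = \frac{19858}{3}$ ($P = 8 - - \frac{19834}{3} = 8 + \frac{19834}{3} = \frac{19858}{3} \approx 6619.3$)
$z{\left(g \right)} = 1$
$b{\left(f,K \right)} = K + 2 f$ ($b{\left(f,K \right)} = \left(K + f\right) + f = K + 2 f$)
$r = -160$ ($r = 2 + \left(-142 + 2 \left(-10\right)\right) = 2 - 162 = -160$)
$\frac{\left(r - 27461\right) \frac{1}{z{\left(151 \right)} + 46149}}{P} = \frac{\left(-160 - 27461\right) \frac{1}{1 + 46149}}{\frac{19858}{3}} = - \frac{27621}{46150} \cdot \frac{3}{19858} = \left(-27621\right) \frac{1}{46150} \cdot \frac{3}{19858} = \left(- \frac{27621}{46150}\right) \frac{3}{19858} = - \frac{82863}{916446700}$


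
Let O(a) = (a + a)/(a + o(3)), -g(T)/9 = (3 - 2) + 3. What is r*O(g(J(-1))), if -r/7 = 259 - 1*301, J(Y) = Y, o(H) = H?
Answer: 7056/11 ≈ 641.45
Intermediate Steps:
r = 294 (r = -7*(259 - 1*301) = -7*(259 - 301) = -7*(-42) = 294)
g(T) = -36 (g(T) = -9*((3 - 2) + 3) = -9*(1 + 3) = -9*4 = -36)
O(a) = 2*a/(3 + a) (O(a) = (a + a)/(a + 3) = (2*a)/(3 + a) = 2*a/(3 + a))
r*O(g(J(-1))) = 294*(2*(-36)/(3 - 36)) = 294*(2*(-36)/(-33)) = 294*(2*(-36)*(-1/33)) = 294*(24/11) = 7056/11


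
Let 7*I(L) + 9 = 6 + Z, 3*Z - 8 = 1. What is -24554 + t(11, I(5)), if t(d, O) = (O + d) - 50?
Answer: -24593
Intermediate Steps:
Z = 3 (Z = 8/3 + (⅓)*1 = 8/3 + ⅓ = 3)
I(L) = 0 (I(L) = -9/7 + (6 + 3)/7 = -9/7 + (⅐)*9 = -9/7 + 9/7 = 0)
t(d, O) = -50 + O + d
-24554 + t(11, I(5)) = -24554 + (-50 + 0 + 11) = -24554 - 39 = -24593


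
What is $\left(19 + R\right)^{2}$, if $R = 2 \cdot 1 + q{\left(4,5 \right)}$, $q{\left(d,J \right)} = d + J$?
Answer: $900$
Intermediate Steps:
$q{\left(d,J \right)} = J + d$
$R = 11$ ($R = 2 \cdot 1 + \left(5 + 4\right) = 2 + 9 = 11$)
$\left(19 + R\right)^{2} = \left(19 + 11\right)^{2} = 30^{2} = 900$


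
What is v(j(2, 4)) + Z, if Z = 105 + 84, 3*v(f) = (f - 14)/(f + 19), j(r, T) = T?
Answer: 13031/69 ≈ 188.85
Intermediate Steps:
v(f) = (-14 + f)/(3*(19 + f)) (v(f) = ((f - 14)/(f + 19))/3 = ((-14 + f)/(19 + f))/3 = (-14 + f)/(3*(19 + f)))
Z = 189
v(j(2, 4)) + Z = (-14 + 4)/(3*(19 + 4)) + 189 = (⅓)*(-10)/23 + 189 = (⅓)*(1/23)*(-10) + 189 = -10/69 + 189 = 13031/69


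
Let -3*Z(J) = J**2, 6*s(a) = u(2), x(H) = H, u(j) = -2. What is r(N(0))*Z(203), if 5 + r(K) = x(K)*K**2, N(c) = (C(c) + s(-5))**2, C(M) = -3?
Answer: -41058793195/2187 ≈ -1.8774e+7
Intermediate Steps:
s(a) = -1/3 (s(a) = (1/6)*(-2) = -1/3)
N(c) = 100/9 (N(c) = (-3 - 1/3)**2 = (-10/3)**2 = 100/9)
Z(J) = -J**2/3
r(K) = -5 + K**3 (r(K) = -5 + K*K**2 = -5 + K**3)
r(N(0))*Z(203) = (-5 + (100/9)**3)*(-1/3*203**2) = (-5 + 1000000/729)*(-1/3*41209) = (996355/729)*(-41209/3) = -41058793195/2187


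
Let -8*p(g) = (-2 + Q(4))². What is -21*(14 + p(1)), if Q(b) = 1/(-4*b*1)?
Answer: -579243/2048 ≈ -282.83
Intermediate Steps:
Q(b) = -1/(4*b) (Q(b) = 1/(-4*b) = -1/(4*b))
p(g) = -1089/2048 (p(g) = -(-2 - ¼/4)²/8 = -(-2 - ¼*¼)²/8 = -(-2 - 1/16)²/8 = -(-33/16)²/8 = -⅛*1089/256 = -1089/2048)
-21*(14 + p(1)) = -21*(14 - 1089/2048) = -21*27583/2048 = -579243/2048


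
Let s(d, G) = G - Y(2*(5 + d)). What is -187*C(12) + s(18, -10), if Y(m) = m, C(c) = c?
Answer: -2300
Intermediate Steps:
s(d, G) = -10 + G - 2*d (s(d, G) = G - 2*(5 + d) = G - (10 + 2*d) = G + (-10 - 2*d) = -10 + G - 2*d)
-187*C(12) + s(18, -10) = -187*12 + (-10 - 10 - 2*18) = -2244 + (-10 - 10 - 36) = -2244 - 56 = -2300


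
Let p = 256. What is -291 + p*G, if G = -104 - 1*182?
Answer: -73507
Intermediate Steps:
G = -286 (G = -104 - 182 = -286)
-291 + p*G = -291 + 256*(-286) = -291 - 73216 = -73507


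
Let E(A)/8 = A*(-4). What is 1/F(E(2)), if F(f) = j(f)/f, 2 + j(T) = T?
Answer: 32/33 ≈ 0.96970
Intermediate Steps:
j(T) = -2 + T
E(A) = -32*A (E(A) = 8*(A*(-4)) = 8*(-4*A) = -32*A)
F(f) = (-2 + f)/f
1/F(E(2)) = 1/((-2 - 32*2)/((-32*2))) = 1/((-2 - 64)/(-64)) = 1/(-1/64*(-66)) = 1/(33/32) = 32/33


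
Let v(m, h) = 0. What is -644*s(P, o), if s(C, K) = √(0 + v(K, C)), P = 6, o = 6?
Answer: 0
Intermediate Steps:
s(C, K) = 0 (s(C, K) = √(0 + 0) = √0 = 0)
-644*s(P, o) = -644*0 = 0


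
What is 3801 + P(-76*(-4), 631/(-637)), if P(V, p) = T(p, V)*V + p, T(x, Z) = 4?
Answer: 3195198/637 ≈ 5016.0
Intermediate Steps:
P(V, p) = p + 4*V (P(V, p) = 4*V + p = p + 4*V)
3801 + P(-76*(-4), 631/(-637)) = 3801 + (631/(-637) + 4*(-76*(-4))) = 3801 + (631*(-1/637) + 4*304) = 3801 + (-631/637 + 1216) = 3801 + 773961/637 = 3195198/637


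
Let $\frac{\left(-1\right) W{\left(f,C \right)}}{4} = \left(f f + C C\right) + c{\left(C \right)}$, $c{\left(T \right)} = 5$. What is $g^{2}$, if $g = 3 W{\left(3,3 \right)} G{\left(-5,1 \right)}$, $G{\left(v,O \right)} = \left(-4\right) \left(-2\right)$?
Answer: $4875264$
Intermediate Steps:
$W{\left(f,C \right)} = -20 - 4 C^{2} - 4 f^{2}$ ($W{\left(f,C \right)} = - 4 \left(\left(f f + C C\right) + 5\right) = - 4 \left(\left(f^{2} + C^{2}\right) + 5\right) = - 4 \left(\left(C^{2} + f^{2}\right) + 5\right) = - 4 \left(5 + C^{2} + f^{2}\right) = -20 - 4 C^{2} - 4 f^{2}$)
$G{\left(v,O \right)} = 8$
$g = -2208$ ($g = 3 \left(-20 - 4 \cdot 3^{2} - 4 \cdot 3^{2}\right) 8 = 3 \left(-20 - 36 - 36\right) 8 = 3 \left(-92\right) 8 = \left(-276\right) 8 = -2208$)
$g^{2} = \left(-2208\right)^{2} = 4875264$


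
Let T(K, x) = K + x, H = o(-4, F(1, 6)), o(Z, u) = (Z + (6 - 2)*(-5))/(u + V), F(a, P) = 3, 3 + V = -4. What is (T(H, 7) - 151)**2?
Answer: 19044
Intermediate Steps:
V = -7 (V = -3 - 4 = -7)
o(Z, u) = (-20 + Z)/(-7 + u) (o(Z, u) = (Z + (6 - 2)*(-5))/(u - 7) = (Z + 4*(-5))/(-7 + u) = (Z - 20)/(-7 + u) = (-20 + Z)/(-7 + u))
H = 6 (H = (-20 - 4)/(-7 + 3) = -24/(-4) = -1/4*(-24) = 6)
(T(H, 7) - 151)**2 = ((6 + 7) - 151)**2 = (13 - 151)**2 = (-138)**2 = 19044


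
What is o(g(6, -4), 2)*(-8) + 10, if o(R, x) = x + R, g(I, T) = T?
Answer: 26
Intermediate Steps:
o(R, x) = R + x
o(g(6, -4), 2)*(-8) + 10 = (-4 + 2)*(-8) + 10 = -2*(-8) + 10 = 16 + 10 = 26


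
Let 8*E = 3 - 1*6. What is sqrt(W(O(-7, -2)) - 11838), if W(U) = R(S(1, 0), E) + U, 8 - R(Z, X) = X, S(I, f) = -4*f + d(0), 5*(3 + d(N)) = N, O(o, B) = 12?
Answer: I*sqrt(189082)/4 ≈ 108.71*I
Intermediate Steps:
E = -3/8 (E = (3 - 1*6)/8 = (3 - 6)/8 = (1/8)*(-3) = -3/8 ≈ -0.37500)
d(N) = -3 + N/5
S(I, f) = -3 - 4*f (S(I, f) = -4*f + (-3 + (1/5)*0) = -4*f + (-3 + 0) = -4*f - 3 = -3 - 4*f)
R(Z, X) = 8 - X
W(U) = 67/8 + U (W(U) = (8 - 1*(-3/8)) + U = (8 + 3/8) + U = 67/8 + U)
sqrt(W(O(-7, -2)) - 11838) = sqrt((67/8 + 12) - 11838) = sqrt(163/8 - 11838) = sqrt(-94541/8) = I*sqrt(189082)/4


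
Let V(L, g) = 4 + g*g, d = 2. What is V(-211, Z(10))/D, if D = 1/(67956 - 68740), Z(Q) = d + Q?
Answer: -116032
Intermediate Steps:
Z(Q) = 2 + Q
V(L, g) = 4 + g²
D = -1/784 (D = 1/(-784) = -1/784 ≈ -0.0012755)
V(-211, Z(10))/D = (4 + (2 + 10)²)/(-1/784) = (4 + 12²)*(-784) = (4 + 144)*(-784) = 148*(-784) = -116032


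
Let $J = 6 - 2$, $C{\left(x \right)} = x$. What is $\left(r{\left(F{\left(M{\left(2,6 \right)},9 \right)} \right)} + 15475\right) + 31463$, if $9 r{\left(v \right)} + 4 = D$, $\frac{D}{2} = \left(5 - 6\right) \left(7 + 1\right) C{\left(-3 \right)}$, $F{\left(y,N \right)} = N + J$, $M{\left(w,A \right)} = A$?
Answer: $\frac{422486}{9} \approx 46943.0$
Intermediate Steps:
$J = 4$
$F{\left(y,N \right)} = 4 + N$ ($F{\left(y,N \right)} = N + 4 = 4 + N$)
$D = 48$ ($D = 2 \left(5 - 6\right) \left(7 + 1\right) \left(-3\right) = 2 \left(-1\right) 8 \left(-3\right) = 2 \left(\left(-8\right) \left(-3\right)\right) = 2 \cdot 24 = 48$)
$r{\left(v \right)} = \frac{44}{9}$ ($r{\left(v \right)} = - \frac{4}{9} + \frac{1}{9} \cdot 48 = - \frac{4}{9} + \frac{16}{3} = \frac{44}{9}$)
$\left(r{\left(F{\left(M{\left(2,6 \right)},9 \right)} \right)} + 15475\right) + 31463 = \left(\frac{44}{9} + 15475\right) + 31463 = \frac{139319}{9} + 31463 = \frac{422486}{9}$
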